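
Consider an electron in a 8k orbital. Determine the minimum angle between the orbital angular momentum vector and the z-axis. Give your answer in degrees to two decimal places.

θ_min ≈ 20.70°

8k means n = 8, l = 7.
|L| = ℏ√(l(l+1)) = 2√14 ℏ.
The smallest angle corresponds to the largest L_z, i.e. m_l = l = 7, giving L_z = 7ℏ.
cos θ_min = 7/√56, so θ_min ≈ 20.70°.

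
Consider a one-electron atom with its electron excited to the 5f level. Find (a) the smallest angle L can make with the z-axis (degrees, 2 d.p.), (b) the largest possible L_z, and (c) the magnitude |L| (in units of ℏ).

The 5f level has l = 3.
cos θ_min = 3/√12, so θ_min ≈ 30.00°.
L_z,max = lℏ = 3ℏ.
|L| = ℏ√(3·4) = 2√3 ℏ ≈ 3.464ℏ.

θ_min ≈ 30.00°; L_z,max = 3ℏ; |L| = 2√3 ℏ ≈ 3.464ℏ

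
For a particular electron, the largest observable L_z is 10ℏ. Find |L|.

|L| = √110 ℏ ≈ 10.488ℏ

The maximum L_z equals lℏ, giving l = 10.
|L| = √(l(l+1)) ℏ = √110 ℏ.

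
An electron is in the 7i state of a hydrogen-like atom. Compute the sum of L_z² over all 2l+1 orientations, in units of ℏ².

7i means n = 7, l = 6.
m_l ∈ {-6, -5, -4, -3, -2, -1, 0, 1, 2, 3, 4, 5, 6}.
Σ m_l² = 2·(1 + 4 + 9 + 16 + 25 + 36) = 182.

Σ(L_z)² = 182 ℏ²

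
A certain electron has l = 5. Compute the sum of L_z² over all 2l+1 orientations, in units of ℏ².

The allowed m_l values are -5, -4, -3, -2, -1, 0, 1, 2, 3, 4, 5.
Summing m² from −5 to 5: Σ m_l² = 110.

Σ(L_z)² = 110 ℏ²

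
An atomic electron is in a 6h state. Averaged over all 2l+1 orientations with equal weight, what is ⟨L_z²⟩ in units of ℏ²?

⟨L_z²⟩ = 10 ℏ²

6h means n = 6, l = 5.
m_l ∈ {-5, -4, -3, -2, -1, 0, 1, 2, 3, 4, 5}.
Average of L_z² over 11 states: 110/11 ℏ² = 10 ℏ².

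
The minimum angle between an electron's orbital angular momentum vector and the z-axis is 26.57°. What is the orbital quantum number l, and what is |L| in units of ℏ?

At minimum angle, m_l = l, so cos θ = l/√(l(l+1)); cos²θ = l/(l+1) = 0.7999.
l = cos²θ/sin²θ ≈ 4.
Then |L| = ℏ√(4·5) = 2√5 ℏ.

l = 4, |L| = 2√5 ℏ ≈ 4.472ℏ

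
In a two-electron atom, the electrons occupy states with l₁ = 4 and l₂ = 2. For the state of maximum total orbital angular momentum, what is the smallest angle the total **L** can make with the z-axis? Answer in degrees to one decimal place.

θ_min ≈ 22.2°

By the triangle rule, |l₁ − l₂| ≤ L ≤ l₁ + l₂.
So L can be 2, 3, 4, 5, 6.
The maximum is L = 6, with |L_tot| = ℏ√(6·7) = √42 ℏ.
The minimum angle with z is arccos(6/√42) ≈ 22.2°.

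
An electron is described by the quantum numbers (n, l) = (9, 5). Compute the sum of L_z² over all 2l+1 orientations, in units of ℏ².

Σ(L_z)² = 110 ℏ²

m_l ∈ {-5, -4, -3, -2, -1, 0, 1, 2, 3, 4, 5}.
Σ m_l² = 2·(1 + 4 + 9 + 16 + 25) = 110.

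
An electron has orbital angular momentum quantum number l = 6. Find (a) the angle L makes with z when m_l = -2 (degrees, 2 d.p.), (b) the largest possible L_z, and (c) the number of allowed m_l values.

θ(m_l=-2) ≈ 107.98°; L_z,max = 6ℏ; 13 values

For m_l = -2: cos θ = -2/√42, θ ≈ 107.98°.
L_z,max = lℏ = 6ℏ.
There are 2l+1 = 13 values of m_l.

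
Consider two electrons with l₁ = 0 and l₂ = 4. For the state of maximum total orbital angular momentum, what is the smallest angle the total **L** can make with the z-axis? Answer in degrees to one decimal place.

θ_min ≈ 26.6°

Angular momentum addition gives L = |l₁ − l₂|, …, l₁ + l₂.
L ∈ {4}.
The maximum is L = 4, with |L_tot| = ℏ√(4·5) = 2√5 ℏ.
The minimum angle with z is arccos(4/√20) ≈ 26.6°.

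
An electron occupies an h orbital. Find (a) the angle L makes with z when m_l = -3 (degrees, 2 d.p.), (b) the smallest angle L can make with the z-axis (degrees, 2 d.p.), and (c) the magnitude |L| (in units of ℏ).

For an h orbital, l = 5.
For m_l = -3: cos θ = -3/√30, θ ≈ 123.21°.
cos θ_min = 5/√30, so θ_min ≈ 24.09°.
|L| = ℏ√(5·6) = √30 ℏ ≈ 5.477ℏ.

θ(m_l=-3) ≈ 123.21°; θ_min ≈ 24.09°; |L| = √30 ℏ ≈ 5.477ℏ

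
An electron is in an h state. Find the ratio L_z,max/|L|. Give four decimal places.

L_z,max/|L| = 0.9129

The letter h corresponds to l = 5.
|L| = √30 ℏ ≈ 5.4772ℏ, while L_z,max = lℏ = 5ℏ.
L_z,max/|L| = 5/√30 = 0.9129.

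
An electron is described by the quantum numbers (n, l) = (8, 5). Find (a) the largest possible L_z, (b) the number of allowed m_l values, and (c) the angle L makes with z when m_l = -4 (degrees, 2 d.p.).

L_z,max = lℏ = 5ℏ.
There are 2l+1 = 11 values of m_l.
For m_l = -4: cos θ = -4/√30, θ ≈ 136.91°.

L_z,max = 5ℏ; 11 values; θ(m_l=-4) ≈ 136.91°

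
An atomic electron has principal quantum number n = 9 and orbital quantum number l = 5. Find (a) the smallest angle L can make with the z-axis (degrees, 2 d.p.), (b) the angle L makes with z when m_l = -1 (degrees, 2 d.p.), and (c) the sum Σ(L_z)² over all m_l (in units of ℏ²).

cos θ_min = 5/√30, so θ_min ≈ 24.09°.
For m_l = -1: cos θ = -1/√30, θ ≈ 100.52°.
Σ m_l² = 110, so Σ(L_z)² = 110 ℏ².

θ_min ≈ 24.09°; θ(m_l=-1) ≈ 100.52°; Σ(L_z)² = 110 ℏ²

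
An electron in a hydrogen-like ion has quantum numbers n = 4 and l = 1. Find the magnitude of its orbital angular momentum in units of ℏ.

|L| = √2 ℏ ≈ 1.414ℏ

|L| = ℏ√(l(l+1)) = ℏ√(1·2) = √2 ℏ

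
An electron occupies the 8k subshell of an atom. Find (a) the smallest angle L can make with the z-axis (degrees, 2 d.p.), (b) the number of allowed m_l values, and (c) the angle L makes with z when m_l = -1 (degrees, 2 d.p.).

For 8k, l = 7.
cos θ_min = 7/√56, so θ_min ≈ 20.70°.
There are 2l+1 = 15 values of m_l.
For m_l = -1: cos θ = -1/√56, θ ≈ 97.68°.

θ_min ≈ 20.70°; 15 values; θ(m_l=-1) ≈ 97.68°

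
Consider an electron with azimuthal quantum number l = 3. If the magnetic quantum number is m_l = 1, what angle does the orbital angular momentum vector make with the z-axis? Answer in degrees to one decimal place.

θ ≈ 73.2°

|L| = ℏ√(l(l+1)) = 2√3 ℏ.
L_z = m_l ℏ = 1ℏ.
cos θ = L_z/|L| = 1/√12, so θ ≈ 73.2°.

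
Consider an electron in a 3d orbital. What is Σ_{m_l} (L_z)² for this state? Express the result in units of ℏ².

The 3d subshell has l = 2.
The allowed m_l values are -2, -1, 0, 1, 2.
Summing m² from −2 to 2: Σ m_l² = 10.

Σ(L_z)² = 10 ℏ²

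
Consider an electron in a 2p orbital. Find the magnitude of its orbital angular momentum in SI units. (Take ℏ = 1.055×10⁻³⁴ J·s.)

|L| = 1.492×10⁻³⁴ J·s

2p means n = 2, l = 1.
|L| = ℏ√(l(l+1)) = ℏ√(1·2) = √2 ℏ
Numerically, |L| = 1.414 × (1.055×10⁻³⁴ J·s) = 1.492×10⁻³⁴ J·s.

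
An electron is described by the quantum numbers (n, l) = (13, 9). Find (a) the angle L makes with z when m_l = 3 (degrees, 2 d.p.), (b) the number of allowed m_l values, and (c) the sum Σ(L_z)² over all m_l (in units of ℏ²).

For m_l = 3: cos θ = 3/√90, θ ≈ 71.57°.
There are 2l+1 = 19 values of m_l.
Σ m_l² = 570, so Σ(L_z)² = 570 ℏ².

θ(m_l=3) ≈ 71.57°; 19 values; Σ(L_z)² = 570 ℏ²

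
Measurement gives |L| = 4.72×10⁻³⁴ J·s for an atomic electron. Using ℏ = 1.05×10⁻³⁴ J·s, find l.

Dividing by ℏ: |L|/ℏ ≈ 4.495.
(|L|/ℏ)² = l(l+1) ≈ 20.21 ⇒ l = 4.

l = 4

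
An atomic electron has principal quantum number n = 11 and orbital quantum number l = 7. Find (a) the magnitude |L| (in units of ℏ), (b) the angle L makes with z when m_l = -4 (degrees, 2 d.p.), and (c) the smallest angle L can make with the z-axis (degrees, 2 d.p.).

|L| = 2√14 ℏ ≈ 7.483ℏ; θ(m_l=-4) ≈ 122.31°; θ_min ≈ 20.70°

|L| = ℏ√(7·8) = 2√14 ℏ ≈ 7.483ℏ.
For m_l = -4: cos θ = -4/√56, θ ≈ 122.31°.
cos θ_min = 7/√56, so θ_min ≈ 20.70°.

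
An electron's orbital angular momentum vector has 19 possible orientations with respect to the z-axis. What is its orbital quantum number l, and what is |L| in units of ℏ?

l = 9, |L| = 3√10 ℏ ≈ 9.487ℏ

19 = 2l + 1, so l = (19−1)/2 = 9.
Then |L| = √(l(l+1)) ℏ = 3√10 ℏ.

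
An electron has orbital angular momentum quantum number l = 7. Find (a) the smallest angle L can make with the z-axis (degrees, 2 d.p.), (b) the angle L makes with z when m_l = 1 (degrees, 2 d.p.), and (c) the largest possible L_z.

θ_min ≈ 20.70°; θ(m_l=1) ≈ 82.32°; L_z,max = 7ℏ

cos θ_min = 7/√56, so θ_min ≈ 20.70°.
For m_l = 1: cos θ = 1/√56, θ ≈ 82.32°.
L_z,max = lℏ = 7ℏ.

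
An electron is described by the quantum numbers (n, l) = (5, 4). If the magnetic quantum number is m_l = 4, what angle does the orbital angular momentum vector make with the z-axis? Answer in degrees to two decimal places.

|L|² = l(l+1)ℏ² = 20ℏ², so |L| = 2√5 ℏ.
L_z = m_l ℏ = 4ℏ.
cos θ = L_z/|L| = 4/√20, so θ ≈ 26.57°.

θ ≈ 26.57°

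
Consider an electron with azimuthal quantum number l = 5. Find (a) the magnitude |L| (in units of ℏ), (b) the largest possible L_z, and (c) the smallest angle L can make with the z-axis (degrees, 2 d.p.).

|L| = √30 ℏ ≈ 5.477ℏ; L_z,max = 5ℏ; θ_min ≈ 24.09°

|L| = ℏ√(5·6) = √30 ℏ ≈ 5.477ℏ.
L_z,max = lℏ = 5ℏ.
cos θ_min = 5/√30, so θ_min ≈ 24.09°.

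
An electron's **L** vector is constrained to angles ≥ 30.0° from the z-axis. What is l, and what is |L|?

At minimum angle, m_l = l, so cos θ = l/√(l(l+1)); cos²θ = l/(l+1) = 0.7500.
l = cos²θ/sin²θ ≈ 3.
Then |L| = ℏ√(3·4) = 2√3 ℏ.

l = 3, |L| = 2√3 ℏ ≈ 3.464ℏ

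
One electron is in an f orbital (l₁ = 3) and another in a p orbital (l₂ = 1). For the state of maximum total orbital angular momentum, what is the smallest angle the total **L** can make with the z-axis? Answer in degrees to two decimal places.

θ_min ≈ 26.57°

The total orbital quantum number L ranges from |l₁ − l₂| to l₁ + l₂ in integer steps.
Allowed values: L = 2, 3, 4.
The maximum is L = 4, with |L_tot| = ℏ√(4·5) = 2√5 ℏ.
The minimum angle with z is arccos(4/√20) ≈ 26.57°.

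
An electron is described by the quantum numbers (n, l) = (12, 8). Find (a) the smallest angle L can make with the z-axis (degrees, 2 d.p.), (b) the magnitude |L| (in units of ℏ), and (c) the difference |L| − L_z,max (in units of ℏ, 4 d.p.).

cos θ_min = 8/√72, so θ_min ≈ 19.47°.
|L| = ℏ√(8·9) = 6√2 ℏ ≈ 8.485ℏ.
|L| − L_z,max = (6√2 − 8)ℏ ≈ 0.4853ℏ.

θ_min ≈ 19.47°; |L| = 6√2 ℏ ≈ 8.485ℏ; |L|−L_z,max ≈ 0.4853ℏ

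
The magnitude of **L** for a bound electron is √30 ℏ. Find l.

|L| = ℏ√(l(l+1)), so l(l+1) = 30.
The positive root is l = 5.

l = 5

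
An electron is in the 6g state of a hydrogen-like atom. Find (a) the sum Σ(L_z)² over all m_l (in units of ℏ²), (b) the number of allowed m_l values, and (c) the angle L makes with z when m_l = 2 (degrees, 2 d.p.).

Σ(L_z)² = 60 ℏ²; 9 values; θ(m_l=2) ≈ 63.43°

For 6g, l = 4.
Σ m_l² = 60, so Σ(L_z)² = 60 ℏ².
There are 2l+1 = 9 values of m_l.
For m_l = 2: cos θ = 2/√20, θ ≈ 63.43°.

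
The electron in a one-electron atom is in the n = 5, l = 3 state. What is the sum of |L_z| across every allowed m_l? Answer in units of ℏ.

m_l runs from −3 to 3, i.e. {-3, -2, -1, 0, 1, 2, 3}.
Σ|m_l| = 2(1+2+…+3) = 12.

Σ|L_z| = 12 ℏ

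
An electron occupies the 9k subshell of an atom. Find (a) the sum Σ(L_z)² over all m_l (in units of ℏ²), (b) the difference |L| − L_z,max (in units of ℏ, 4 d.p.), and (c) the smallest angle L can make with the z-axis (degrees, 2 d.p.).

9k means n = 9, l = 7.
Σ m_l² = 280, so Σ(L_z)² = 280 ℏ².
|L| − L_z,max = (2√14 − 7)ℏ ≈ 0.4833ℏ.
cos θ_min = 7/√56, so θ_min ≈ 20.70°.

Σ(L_z)² = 280 ℏ²; |L|−L_z,max ≈ 0.4833ℏ; θ_min ≈ 20.70°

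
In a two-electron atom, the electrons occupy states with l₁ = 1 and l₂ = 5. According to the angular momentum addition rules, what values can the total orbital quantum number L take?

L = 4, 5, 6

Angular momentum addition gives L = |l₁ − l₂|, …, l₁ + l₂.
L ∈ {4, 5, 6}.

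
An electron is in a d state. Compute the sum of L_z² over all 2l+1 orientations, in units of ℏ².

For a d orbital, l = 2.
m_l runs from −2 to 2, i.e. {-2, -1, 0, 1, 2}.
Σ m_l² = 2·(1 + 4) = 10.

Σ(L_z)² = 10 ℏ²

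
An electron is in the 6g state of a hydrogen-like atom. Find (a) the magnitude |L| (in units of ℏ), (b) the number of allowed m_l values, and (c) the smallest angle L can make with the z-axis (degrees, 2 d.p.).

For 6g, l = 4.
|L| = ℏ√(4·5) = 2√5 ℏ ≈ 4.472ℏ.
There are 2l+1 = 9 values of m_l.
cos θ_min = 4/√20, so θ_min ≈ 26.57°.

|L| = 2√5 ℏ ≈ 4.472ℏ; 9 values; θ_min ≈ 26.57°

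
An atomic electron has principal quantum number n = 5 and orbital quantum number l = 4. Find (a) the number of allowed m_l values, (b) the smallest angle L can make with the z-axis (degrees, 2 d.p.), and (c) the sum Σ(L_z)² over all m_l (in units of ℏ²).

9 values; θ_min ≈ 26.57°; Σ(L_z)² = 60 ℏ²

There are 2l+1 = 9 values of m_l.
cos θ_min = 4/√20, so θ_min ≈ 26.57°.
Σ m_l² = 60, so Σ(L_z)² = 60 ℏ².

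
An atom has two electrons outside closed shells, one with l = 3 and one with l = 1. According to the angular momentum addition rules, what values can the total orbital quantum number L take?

L = 2, 3, 4

Angular momentum addition gives L = |l₁ − l₂|, …, l₁ + l₂.
Allowed values: L = 2, 3, 4.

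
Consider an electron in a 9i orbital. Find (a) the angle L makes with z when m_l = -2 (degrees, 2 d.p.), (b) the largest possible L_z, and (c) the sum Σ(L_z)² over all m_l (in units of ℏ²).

The 9i subshell has l = 6.
For m_l = -2: cos θ = -2/√42, θ ≈ 107.98°.
L_z,max = lℏ = 6ℏ.
Σ m_l² = 182, so Σ(L_z)² = 182 ℏ².

θ(m_l=-2) ≈ 107.98°; L_z,max = 6ℏ; Σ(L_z)² = 182 ℏ²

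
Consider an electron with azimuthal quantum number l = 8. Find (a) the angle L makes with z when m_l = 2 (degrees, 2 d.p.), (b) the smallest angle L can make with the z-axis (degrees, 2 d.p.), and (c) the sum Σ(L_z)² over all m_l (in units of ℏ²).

θ(m_l=2) ≈ 76.37°; θ_min ≈ 19.47°; Σ(L_z)² = 408 ℏ²

For m_l = 2: cos θ = 2/√72, θ ≈ 76.37°.
cos θ_min = 8/√72, so θ_min ≈ 19.47°.
Σ m_l² = 408, so Σ(L_z)² = 408 ℏ².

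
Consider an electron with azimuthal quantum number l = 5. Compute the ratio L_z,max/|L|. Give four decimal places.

|L| = √30 ℏ ≈ 5.4772ℏ, while L_z,max = lℏ = 5ℏ.
L_z,max/|L| = 5/√30 = 0.9129.

L_z,max/|L| = 0.9129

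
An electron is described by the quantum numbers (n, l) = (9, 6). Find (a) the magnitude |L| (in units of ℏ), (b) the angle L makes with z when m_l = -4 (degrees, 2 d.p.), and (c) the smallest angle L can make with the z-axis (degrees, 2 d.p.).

|L| = √42 ℏ ≈ 6.481ℏ; θ(m_l=-4) ≈ 128.11°; θ_min ≈ 22.21°

|L| = ℏ√(6·7) = √42 ℏ ≈ 6.481ℏ.
For m_l = -4: cos θ = -4/√42, θ ≈ 128.11°.
cos θ_min = 6/√42, so θ_min ≈ 22.21°.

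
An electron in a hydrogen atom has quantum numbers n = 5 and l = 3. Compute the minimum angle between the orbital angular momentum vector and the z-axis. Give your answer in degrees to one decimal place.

θ_min ≈ 30.0°

|L| = ℏ√(l(l+1)) = 2√3 ℏ.
The smallest angle corresponds to the largest L_z, i.e. m_l = l = 3, giving L_z = 3ℏ.
cos θ_min = 3/√12, so θ_min ≈ 30.0°.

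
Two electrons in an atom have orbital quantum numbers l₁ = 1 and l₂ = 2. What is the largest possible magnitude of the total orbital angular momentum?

L runs from |1 − 2| = 1 to 1 + 2 = 3.
So L can be 1, 2, 3.
The largest magnitude corresponds to L = 3: |L_tot| = ℏ√(3·4) = 2√3 ℏ.

|L_tot|_max = 2√3 ℏ ≈ 3.464ℏ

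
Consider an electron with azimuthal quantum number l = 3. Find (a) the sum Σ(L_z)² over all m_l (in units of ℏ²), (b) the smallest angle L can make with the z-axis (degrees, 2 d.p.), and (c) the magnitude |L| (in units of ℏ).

Σ m_l² = 28, so Σ(L_z)² = 28 ℏ².
cos θ_min = 3/√12, so θ_min ≈ 30.00°.
|L| = ℏ√(3·4) = 2√3 ℏ ≈ 3.464ℏ.

Σ(L_z)² = 28 ℏ²; θ_min ≈ 30.00°; |L| = 2√3 ℏ ≈ 3.464ℏ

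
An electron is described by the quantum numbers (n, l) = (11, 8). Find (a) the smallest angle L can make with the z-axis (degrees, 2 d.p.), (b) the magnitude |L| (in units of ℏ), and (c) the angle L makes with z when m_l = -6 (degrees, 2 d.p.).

cos θ_min = 8/√72, so θ_min ≈ 19.47°.
|L| = ℏ√(8·9) = 6√2 ℏ ≈ 8.485ℏ.
For m_l = -6: cos θ = -6/√72, θ ≈ 135.00°.

θ_min ≈ 19.47°; |L| = 6√2 ℏ ≈ 8.485ℏ; θ(m_l=-6) ≈ 135.00°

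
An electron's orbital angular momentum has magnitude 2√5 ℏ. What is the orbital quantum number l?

|L| = ℏ√(l(l+1)), so l(l+1) = 20.
Solving: l = 4.

l = 4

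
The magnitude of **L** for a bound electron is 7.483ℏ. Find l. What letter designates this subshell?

l = 7 (k orbital)

|L| = ℏ√(l(l+1)), so l(l+1) = 56.
l² + l − 56 = 0 ⇒ l = 7.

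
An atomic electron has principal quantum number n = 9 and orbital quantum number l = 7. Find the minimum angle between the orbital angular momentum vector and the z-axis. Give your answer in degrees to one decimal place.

|L| = √(l(l+1)) ℏ = 2√14 ℏ.
The smallest angle corresponds to the largest L_z, i.e. m_l = l = 7, giving L_z = 7ℏ.
cos θ_min = 7/√56, so θ_min ≈ 20.7°.

θ_min ≈ 20.7°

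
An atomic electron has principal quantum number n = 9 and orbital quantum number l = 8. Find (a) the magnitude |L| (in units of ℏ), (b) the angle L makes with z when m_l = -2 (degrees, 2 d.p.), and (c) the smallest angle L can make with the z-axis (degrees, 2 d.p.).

|L| = ℏ√(8·9) = 6√2 ℏ ≈ 8.485ℏ.
For m_l = -2: cos θ = -2/√72, θ ≈ 103.63°.
cos θ_min = 8/√72, so θ_min ≈ 19.47°.

|L| = 6√2 ℏ ≈ 8.485ℏ; θ(m_l=-2) ≈ 103.63°; θ_min ≈ 19.47°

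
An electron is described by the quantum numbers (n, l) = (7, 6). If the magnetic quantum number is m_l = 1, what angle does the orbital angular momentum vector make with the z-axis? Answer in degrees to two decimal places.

|L|² = l(l+1)ℏ² = 42ℏ², so |L| = √42 ℏ.
L_z = m_l ℏ = 1ℏ.
cos θ = L_z/|L| = 1/√42, so θ ≈ 81.12°.

θ ≈ 81.12°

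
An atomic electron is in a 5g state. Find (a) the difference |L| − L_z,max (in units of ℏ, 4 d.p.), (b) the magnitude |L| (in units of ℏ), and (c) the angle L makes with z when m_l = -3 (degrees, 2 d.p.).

|L|−L_z,max ≈ 0.4721ℏ; |L| = 2√5 ℏ ≈ 4.472ℏ; θ(m_l=-3) ≈ 132.13°

For 5g, l = 4.
|L| − L_z,max = (2√5 − 4)ℏ ≈ 0.4721ℏ.
|L| = ℏ√(4·5) = 2√5 ℏ ≈ 4.472ℏ.
For m_l = -3: cos θ = -3/√20, θ ≈ 132.13°.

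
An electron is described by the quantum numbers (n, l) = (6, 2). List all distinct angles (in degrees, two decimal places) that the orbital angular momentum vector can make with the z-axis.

θ ∈ {35.26°, 65.91°, 90.00°, 114.09°, 144.74°}

|L| = √(l(l+1)) ℏ = √6 ℏ.
cos θ = m_l/√6 for each m_l ∈ {-2, -1, 0, 1, 2}.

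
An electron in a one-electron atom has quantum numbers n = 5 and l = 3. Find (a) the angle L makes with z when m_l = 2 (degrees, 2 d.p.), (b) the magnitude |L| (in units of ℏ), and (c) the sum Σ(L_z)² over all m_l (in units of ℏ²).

θ(m_l=2) ≈ 54.74°; |L| = 2√3 ℏ ≈ 3.464ℏ; Σ(L_z)² = 28 ℏ²

For m_l = 2: cos θ = 2/√12, θ ≈ 54.74°.
|L| = ℏ√(3·4) = 2√3 ℏ ≈ 3.464ℏ.
Σ m_l² = 28, so Σ(L_z)² = 28 ℏ².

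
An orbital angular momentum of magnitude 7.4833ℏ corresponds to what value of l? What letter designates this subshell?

Since |L|² = l(l+1)ℏ², l(l+1) = 56.
l² + l − 56 = 0 ⇒ l = 7.

l = 7 (k orbital)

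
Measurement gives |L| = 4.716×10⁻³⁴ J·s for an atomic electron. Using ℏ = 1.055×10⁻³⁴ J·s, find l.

In units of ℏ, |L| ≈ 4.470.
Set l(l+1) = 19.98; the integer solution is l = 4.

l = 4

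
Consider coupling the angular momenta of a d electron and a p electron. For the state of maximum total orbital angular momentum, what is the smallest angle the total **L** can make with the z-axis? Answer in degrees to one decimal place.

θ_min ≈ 30.0°

By the triangle rule, |l₁ − l₂| ≤ L ≤ l₁ + l₂.
Allowed values: L = 1, 2, 3.
The maximum is L = 3, with |L_tot| = ℏ√(3·4) = 2√3 ℏ.
The minimum angle with z is arccos(3/√12) ≈ 30.0°.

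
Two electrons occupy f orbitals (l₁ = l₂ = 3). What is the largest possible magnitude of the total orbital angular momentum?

The total orbital quantum number L ranges from |l₁ − l₂| to l₁ + l₂ in integer steps.
So L can be 0, 1, 2, 3, 4, 5, 6.
The largest magnitude corresponds to L = 6: |L_tot| = ℏ√(6·7) = √42 ℏ.

|L_tot|_max = √42 ℏ ≈ 6.481ℏ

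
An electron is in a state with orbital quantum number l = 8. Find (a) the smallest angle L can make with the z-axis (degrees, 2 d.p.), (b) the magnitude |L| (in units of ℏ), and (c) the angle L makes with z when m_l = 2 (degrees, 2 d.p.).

θ_min ≈ 19.47°; |L| = 6√2 ℏ ≈ 8.485ℏ; θ(m_l=2) ≈ 76.37°

cos θ_min = 8/√72, so θ_min ≈ 19.47°.
|L| = ℏ√(8·9) = 6√2 ℏ ≈ 8.485ℏ.
For m_l = 2: cos θ = 2/√72, θ ≈ 76.37°.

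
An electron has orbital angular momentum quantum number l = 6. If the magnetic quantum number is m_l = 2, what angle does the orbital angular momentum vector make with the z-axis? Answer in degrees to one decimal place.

θ ≈ 72.0°

|L| = √(l(l+1)) ℏ = √42 ℏ.
L_z = m_l ℏ = 2ℏ.
cos θ = L_z/|L| = 2/√42, so θ ≈ 72.0°.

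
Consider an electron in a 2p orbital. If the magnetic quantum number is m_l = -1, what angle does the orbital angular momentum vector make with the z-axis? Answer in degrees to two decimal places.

The 2p subshell has l = 1.
|L| = ℏ√(l(l+1)) = √2 ℏ.
L_z = m_l ℏ = −1ℏ.
cos θ = L_z/|L| = -1/√2, so θ ≈ 135.00°.

θ ≈ 135.00°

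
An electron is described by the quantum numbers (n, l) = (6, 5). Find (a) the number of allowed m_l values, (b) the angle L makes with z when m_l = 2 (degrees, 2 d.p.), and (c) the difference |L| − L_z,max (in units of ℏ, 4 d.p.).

11 values; θ(m_l=2) ≈ 68.58°; |L|−L_z,max ≈ 0.4772ℏ

There are 2l+1 = 11 values of m_l.
For m_l = 2: cos θ = 2/√30, θ ≈ 68.58°.
|L| − L_z,max = (√30 − 5)ℏ ≈ 0.4772ℏ.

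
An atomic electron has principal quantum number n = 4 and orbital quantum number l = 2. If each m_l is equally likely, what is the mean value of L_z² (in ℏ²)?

m_l ∈ {-2, -1, 0, 1, 2}.
⟨L_z²⟩ = ℏ²·(Σ m_l²)/(2l+1) = ℏ²·10/5 = 2ℏ².

⟨L_z²⟩ = 2 ℏ²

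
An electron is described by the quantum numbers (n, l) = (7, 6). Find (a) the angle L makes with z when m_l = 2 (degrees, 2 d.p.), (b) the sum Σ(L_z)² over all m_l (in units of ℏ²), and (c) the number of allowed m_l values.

For m_l = 2: cos θ = 2/√42, θ ≈ 72.02°.
Σ m_l² = 182, so Σ(L_z)² = 182 ℏ².
There are 2l+1 = 13 values of m_l.

θ(m_l=2) ≈ 72.02°; Σ(L_z)² = 182 ℏ²; 13 values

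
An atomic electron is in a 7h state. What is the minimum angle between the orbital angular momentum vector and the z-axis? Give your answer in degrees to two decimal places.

θ_min ≈ 24.09°

For 7h, l = 5.
|L| = ℏ√(l(l+1)) = √30 ℏ.
The smallest angle corresponds to the largest L_z, i.e. m_l = l = 5, giving L_z = 5ℏ.
cos θ_min = 5/√30, so θ_min ≈ 24.09°.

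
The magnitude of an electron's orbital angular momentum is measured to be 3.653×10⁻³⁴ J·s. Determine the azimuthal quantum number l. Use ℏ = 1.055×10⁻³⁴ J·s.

l = 3

In units of ℏ, |L| ≈ 3.463.
(|L|/ℏ)² = l(l+1) ≈ 11.99 ⇒ l = 3.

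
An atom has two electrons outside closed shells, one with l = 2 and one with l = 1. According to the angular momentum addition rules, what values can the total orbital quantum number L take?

L = 1, 2, 3

Angular momentum addition gives L = |l₁ − l₂|, …, l₁ + l₂.
Allowed values: L = 1, 2, 3.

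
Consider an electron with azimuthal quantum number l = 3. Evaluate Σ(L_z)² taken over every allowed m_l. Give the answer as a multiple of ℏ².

Σ(L_z)² = 28 ℏ²

The allowed m_l values are -3, -2, -1, 0, 1, 2, 3.
Σ m_l² = l(l+1)(2l+1)/3 = 3·4·7/3 = 28.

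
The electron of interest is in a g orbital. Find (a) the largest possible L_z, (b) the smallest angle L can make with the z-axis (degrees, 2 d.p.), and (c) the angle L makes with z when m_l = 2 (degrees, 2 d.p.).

For a g orbital, l = 4.
L_z,max = lℏ = 4ℏ.
cos θ_min = 4/√20, so θ_min ≈ 26.57°.
For m_l = 2: cos θ = 2/√20, θ ≈ 63.43°.

L_z,max = 4ℏ; θ_min ≈ 26.57°; θ(m_l=2) ≈ 63.43°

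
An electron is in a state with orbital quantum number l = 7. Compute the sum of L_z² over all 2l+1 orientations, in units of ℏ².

Σ(L_z)² = 280 ℏ²

m_l ∈ {-7, -6, -5, -4, -3, -2, -1, 0, 1, 2, 3, 4, 5, 6, 7}.
Summing m² from −7 to 7: Σ m_l² = 280.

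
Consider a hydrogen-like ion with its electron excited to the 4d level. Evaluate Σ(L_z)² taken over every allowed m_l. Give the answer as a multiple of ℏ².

Σ(L_z)² = 10 ℏ²

The 4d level has l = 2.
m_l ∈ {-2, -1, 0, 1, 2}.
Σ m_l² = 2·(1 + 4) = 10.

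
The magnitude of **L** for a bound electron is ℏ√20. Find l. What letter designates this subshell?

(|L|/ℏ)² = l(l+1) = 20.
l² + l − 20 = 0 ⇒ l = 4.

l = 4 (g orbital)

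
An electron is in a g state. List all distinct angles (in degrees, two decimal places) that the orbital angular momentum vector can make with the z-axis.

θ ∈ {26.57°, 47.87°, 63.43°, 77.08°, 90.00°, 102.92°, 116.57°, 132.13°, 153.43°}

For a g orbital, l = 4.
|L| = √(l(l+1)) ℏ = 2√5 ℏ.
cos θ = m_l/√20 for each m_l ∈ {-4, -3, -2, -1, 0, 1, 2, 3, 4}.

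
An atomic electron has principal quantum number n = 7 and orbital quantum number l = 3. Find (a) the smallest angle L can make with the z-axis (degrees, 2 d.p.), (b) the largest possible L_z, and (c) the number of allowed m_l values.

cos θ_min = 3/√12, so θ_min ≈ 30.00°.
L_z,max = lℏ = 3ℏ.
There are 2l+1 = 7 values of m_l.

θ_min ≈ 30.00°; L_z,max = 3ℏ; 7 values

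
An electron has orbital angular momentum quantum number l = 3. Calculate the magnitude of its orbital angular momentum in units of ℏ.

|L| = ℏ√(l(l+1)) = ℏ√(3·4) = 2√3 ℏ

|L| = 2√3 ℏ ≈ 3.464ℏ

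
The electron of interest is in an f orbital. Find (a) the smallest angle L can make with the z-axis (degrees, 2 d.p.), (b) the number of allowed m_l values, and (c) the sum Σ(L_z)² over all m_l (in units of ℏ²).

θ_min ≈ 30.00°; 7 values; Σ(L_z)² = 28 ℏ²

F corresponds to l = 3.
cos θ_min = 3/√12, so θ_min ≈ 30.00°.
There are 2l+1 = 7 values of m_l.
Σ m_l² = 28, so Σ(L_z)² = 28 ℏ².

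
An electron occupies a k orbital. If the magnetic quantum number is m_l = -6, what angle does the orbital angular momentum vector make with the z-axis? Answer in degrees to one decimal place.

θ ≈ 143.3°

A k state has l = 7.
|L| = ℏ√(l(l+1)) = 2√14 ℏ.
L_z = m_l ℏ = −6ℏ.
cos θ = L_z/|L| = -6/√56, so θ ≈ 143.3°.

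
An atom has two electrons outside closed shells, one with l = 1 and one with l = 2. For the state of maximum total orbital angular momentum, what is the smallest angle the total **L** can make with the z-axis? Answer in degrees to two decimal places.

θ_min ≈ 30.00°

L runs from |1 − 2| = 1 to 1 + 2 = 3.
Allowed values: L = 1, 2, 3.
The maximum is L = 3, with |L_tot| = ℏ√(3·4) = 2√3 ℏ.
The minimum angle with z is arccos(3/√12) ≈ 30.00°.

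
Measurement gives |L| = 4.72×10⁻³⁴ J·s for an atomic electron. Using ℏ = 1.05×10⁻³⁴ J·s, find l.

l = 4

In units of ℏ, |L| ≈ 4.495.
Set l(l+1) = 20.21; the integer solution is l = 4.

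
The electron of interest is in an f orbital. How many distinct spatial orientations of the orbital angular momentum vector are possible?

An f state has l = 3.
The number of m_l values is 2l + 1 = 2·3 + 1 = 7.

7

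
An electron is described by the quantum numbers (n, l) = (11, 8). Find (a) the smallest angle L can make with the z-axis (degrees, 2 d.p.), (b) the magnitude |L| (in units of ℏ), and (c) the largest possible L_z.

cos θ_min = 8/√72, so θ_min ≈ 19.47°.
|L| = ℏ√(8·9) = 6√2 ℏ ≈ 8.485ℏ.
L_z,max = lℏ = 8ℏ.

θ_min ≈ 19.47°; |L| = 6√2 ℏ ≈ 8.485ℏ; L_z,max = 8ℏ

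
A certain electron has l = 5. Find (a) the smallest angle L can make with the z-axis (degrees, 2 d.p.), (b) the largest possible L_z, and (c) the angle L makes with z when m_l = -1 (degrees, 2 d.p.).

cos θ_min = 5/√30, so θ_min ≈ 24.09°.
L_z,max = lℏ = 5ℏ.
For m_l = -1: cos θ = -1/√30, θ ≈ 100.52°.

θ_min ≈ 24.09°; L_z,max = 5ℏ; θ(m_l=-1) ≈ 100.52°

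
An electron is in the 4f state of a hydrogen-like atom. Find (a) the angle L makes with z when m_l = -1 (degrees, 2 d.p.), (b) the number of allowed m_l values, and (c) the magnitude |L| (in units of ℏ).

For 4f, l = 3.
For m_l = -1: cos θ = -1/√12, θ ≈ 106.78°.
There are 2l+1 = 7 values of m_l.
|L| = ℏ√(3·4) = 2√3 ℏ ≈ 3.464ℏ.

θ(m_l=-1) ≈ 106.78°; 7 values; |L| = 2√3 ℏ ≈ 3.464ℏ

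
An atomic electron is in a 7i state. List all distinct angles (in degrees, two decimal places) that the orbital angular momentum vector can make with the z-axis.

θ ∈ {22.21°, 39.51°, 51.89°, 62.42°, 72.02°, 81.12°, 90.00°, 98.88°, 107.98°, 117.58°, 128.11°, 140.49°, 157.79°}

7i means n = 7, l = 6.
|L| = ℏ√(l(l+1)) = √42 ℏ.
cos θ = m_l/√42 for each m_l ∈ {-6, -5, -4, -3, -2, -1, 0, 1, 2, 3, 4, 5, 6}.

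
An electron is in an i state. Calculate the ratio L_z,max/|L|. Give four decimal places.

An i state has l = 6.
|L| = √42 ℏ ≈ 6.4807ℏ, while L_z,max = lℏ = 6ℏ.
L_z,max/|L| = 6/√42 = 0.9258.

L_z,max/|L| = 0.9258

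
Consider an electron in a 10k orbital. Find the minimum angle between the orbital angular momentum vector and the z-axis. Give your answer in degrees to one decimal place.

θ_min ≈ 20.7°

For 10k, l = 7.
|L|² = l(l+1)ℏ² = 56ℏ², so |L| = 2√14 ℏ.
The smallest angle corresponds to the largest L_z, i.e. m_l = l = 7, giving L_z = 7ℏ.
cos θ_min = 7/√56, so θ_min ≈ 20.7°.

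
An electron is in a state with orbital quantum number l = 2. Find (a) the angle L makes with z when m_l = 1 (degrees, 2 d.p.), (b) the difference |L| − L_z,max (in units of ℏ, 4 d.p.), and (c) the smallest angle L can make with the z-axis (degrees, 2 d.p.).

θ(m_l=1) ≈ 65.91°; |L|−L_z,max ≈ 0.4495ℏ; θ_min ≈ 35.26°

For m_l = 1: cos θ = 1/√6, θ ≈ 65.91°.
|L| − L_z,max = (√6 − 2)ℏ ≈ 0.4495ℏ.
cos θ_min = 2/√6, so θ_min ≈ 35.26°.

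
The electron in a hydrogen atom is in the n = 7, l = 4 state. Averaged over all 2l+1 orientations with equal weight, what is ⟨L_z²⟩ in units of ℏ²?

⟨L_z²⟩ = 6.667 ℏ²

m_l runs from −4 to 4, i.e. {-4, -3, -2, -1, 0, 1, 2, 3, 4}.
Average of L_z² over 9 states: 60/9 ℏ² = 6.667 ℏ².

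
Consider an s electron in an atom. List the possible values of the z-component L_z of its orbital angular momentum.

An s state has l = 0.
L_z = m_l ℏ with m_l ranging from −l to +l in integer steps.
For l = 0: m_l ∈ {0}.

L_z ∈ {0}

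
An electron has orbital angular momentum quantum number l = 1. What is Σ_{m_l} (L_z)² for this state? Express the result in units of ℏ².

The allowed m_l values are -1, 0, 1.
Σ m_l² = 2·(1) = 2.

Σ(L_z)² = 2 ℏ²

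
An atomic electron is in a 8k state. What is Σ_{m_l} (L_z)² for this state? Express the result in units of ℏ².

8k means n = 8, l = 7.
m_l ∈ {-7, -6, -5, -4, -3, -2, -1, 0, 1, 2, 3, 4, 5, 6, 7}.
Σ m_l² = l(l+1)(2l+1)/3 = 7·8·15/3 = 280.

Σ(L_z)² = 280 ℏ²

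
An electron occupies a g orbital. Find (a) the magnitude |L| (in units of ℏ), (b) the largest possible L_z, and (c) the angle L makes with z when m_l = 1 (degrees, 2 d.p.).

The letter g corresponds to l = 4.
|L| = ℏ√(4·5) = 2√5 ℏ ≈ 4.472ℏ.
L_z,max = lℏ = 4ℏ.
For m_l = 1: cos θ = 1/√20, θ ≈ 77.08°.

|L| = 2√5 ℏ ≈ 4.472ℏ; L_z,max = 4ℏ; θ(m_l=1) ≈ 77.08°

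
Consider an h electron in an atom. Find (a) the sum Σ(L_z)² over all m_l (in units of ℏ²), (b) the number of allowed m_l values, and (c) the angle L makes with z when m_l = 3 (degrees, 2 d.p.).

An h state has l = 5.
Σ m_l² = 110, so Σ(L_z)² = 110 ℏ².
There are 2l+1 = 11 values of m_l.
For m_l = 3: cos θ = 3/√30, θ ≈ 56.79°.

Σ(L_z)² = 110 ℏ²; 11 values; θ(m_l=3) ≈ 56.79°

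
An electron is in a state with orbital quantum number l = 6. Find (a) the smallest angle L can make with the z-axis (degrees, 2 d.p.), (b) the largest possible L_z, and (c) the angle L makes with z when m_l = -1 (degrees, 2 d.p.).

θ_min ≈ 22.21°; L_z,max = 6ℏ; θ(m_l=-1) ≈ 98.88°

cos θ_min = 6/√42, so θ_min ≈ 22.21°.
L_z,max = lℏ = 6ℏ.
For m_l = -1: cos θ = -1/√42, θ ≈ 98.88°.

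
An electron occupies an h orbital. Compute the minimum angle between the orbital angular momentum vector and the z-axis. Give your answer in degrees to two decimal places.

θ_min ≈ 24.09°

For an h orbital, l = 5.
|L|² = l(l+1)ℏ² = 30ℏ², so |L| = √30 ℏ.
The smallest angle corresponds to the largest L_z, i.e. m_l = l = 5, giving L_z = 5ℏ.
cos θ_min = 5/√30, so θ_min ≈ 24.09°.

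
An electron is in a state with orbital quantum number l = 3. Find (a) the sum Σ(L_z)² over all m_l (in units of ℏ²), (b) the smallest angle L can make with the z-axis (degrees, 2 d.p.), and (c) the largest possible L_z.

Σ m_l² = 28, so Σ(L_z)² = 28 ℏ².
cos θ_min = 3/√12, so θ_min ≈ 30.00°.
L_z,max = lℏ = 3ℏ.

Σ(L_z)² = 28 ℏ²; θ_min ≈ 30.00°; L_z,max = 3ℏ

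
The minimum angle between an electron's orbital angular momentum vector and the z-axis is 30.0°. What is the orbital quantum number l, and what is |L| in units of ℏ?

l = 3, |L| = 2√3 ℏ ≈ 3.464ℏ

cos θ_min = l/√(l(l+1)) = √(l/(l+1)), so l/(l+1) = cos²(30.0°) = 0.7500.
l = cos²θ/sin²θ ≈ 3.
Then |L| = ℏ√(3·4) = 2√3 ℏ.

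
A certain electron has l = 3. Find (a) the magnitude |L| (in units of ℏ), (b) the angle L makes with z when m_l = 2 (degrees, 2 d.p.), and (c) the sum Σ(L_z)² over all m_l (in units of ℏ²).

|L| = ℏ√(3·4) = 2√3 ℏ ≈ 3.464ℏ.
For m_l = 2: cos θ = 2/√12, θ ≈ 54.74°.
Σ m_l² = 28, so Σ(L_z)² = 28 ℏ².

|L| = 2√3 ℏ ≈ 3.464ℏ; θ(m_l=2) ≈ 54.74°; Σ(L_z)² = 28 ℏ²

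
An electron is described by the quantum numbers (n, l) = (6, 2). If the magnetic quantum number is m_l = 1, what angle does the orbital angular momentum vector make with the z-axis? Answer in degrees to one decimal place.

|L| = √(l(l+1)) ℏ = √6 ℏ.
L_z = m_l ℏ = 1ℏ.
cos θ = L_z/|L| = 1/√6, so θ ≈ 65.9°.

θ ≈ 65.9°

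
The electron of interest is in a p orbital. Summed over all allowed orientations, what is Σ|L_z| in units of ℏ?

Σ|L_z| = 2 ℏ

For a p orbital, l = 1.
The allowed m_l values are -1, 0, 1.
Σ|m_l| = l(l+1) = 2.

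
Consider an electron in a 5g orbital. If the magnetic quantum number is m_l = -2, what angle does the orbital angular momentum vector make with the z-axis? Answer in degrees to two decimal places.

5g means n = 5, l = 4.
|L|² = l(l+1)ℏ² = 20ℏ², so |L| = 2√5 ℏ.
L_z = m_l ℏ = −2ℏ.
cos θ = L_z/|L| = -2/√20, so θ ≈ 116.57°.

θ ≈ 116.57°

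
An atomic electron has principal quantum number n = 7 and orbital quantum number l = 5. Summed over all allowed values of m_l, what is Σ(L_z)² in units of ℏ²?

Σ(L_z)² = 110 ℏ²

m_l runs from −5 to 5, i.e. {-5, -4, -3, -2, -1, 0, 1, 2, 3, 4, 5}.
Summing m² from −5 to 5: Σ m_l² = 110.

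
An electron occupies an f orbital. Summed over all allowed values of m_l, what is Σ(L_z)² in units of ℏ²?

F corresponds to l = 3.
m_l runs from −3 to 3, i.e. {-3, -2, -1, 0, 1, 2, 3}.
Σ m_l² = 2·(1 + 4 + 9) = 28.

Σ(L_z)² = 28 ℏ²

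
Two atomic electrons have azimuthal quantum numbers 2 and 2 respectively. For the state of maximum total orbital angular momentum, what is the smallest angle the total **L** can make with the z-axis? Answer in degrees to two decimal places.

L runs from |2 − 2| = 0 to 2 + 2 = 4.
So L can be 0, 1, 2, 3, 4.
The maximum is L = 4, with |L_tot| = ℏ√(4·5) = 2√5 ℏ.
The minimum angle with z is arccos(4/√20) ≈ 26.57°.

θ_min ≈ 26.57°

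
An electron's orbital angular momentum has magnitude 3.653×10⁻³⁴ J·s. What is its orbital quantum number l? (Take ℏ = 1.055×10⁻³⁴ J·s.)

In units of ℏ, |L| ≈ 3.463.
(|L|/ℏ)² = l(l+1) ≈ 11.99 ⇒ l = 3.

l = 3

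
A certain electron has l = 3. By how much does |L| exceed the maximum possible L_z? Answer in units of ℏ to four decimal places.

|L| = 2√3 ℏ ≈ 3.4641ℏ, while L_z,max = lℏ = 3ℏ.
The difference is (2√3 − 3)ℏ ≈ 0.4641ℏ.

|L| − L_z,max ≈ 0.4641ℏ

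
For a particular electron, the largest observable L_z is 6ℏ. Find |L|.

The maximum L_z equals lℏ, giving l = 6.
|L| = ℏ√(l(l+1)) = √42 ℏ.

|L| = √42 ℏ ≈ 6.481ℏ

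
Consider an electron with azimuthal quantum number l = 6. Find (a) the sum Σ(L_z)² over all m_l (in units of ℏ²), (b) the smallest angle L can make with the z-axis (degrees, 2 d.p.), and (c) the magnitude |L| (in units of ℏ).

Σ(L_z)² = 182 ℏ²; θ_min ≈ 22.21°; |L| = √42 ℏ ≈ 6.481ℏ

Σ m_l² = 182, so Σ(L_z)² = 182 ℏ².
cos θ_min = 6/√42, so θ_min ≈ 22.21°.
|L| = ℏ√(6·7) = √42 ℏ ≈ 6.481ℏ.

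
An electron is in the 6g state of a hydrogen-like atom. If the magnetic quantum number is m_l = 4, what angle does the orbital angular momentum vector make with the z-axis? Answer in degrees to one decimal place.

For 6g, l = 4.
|L|² = l(l+1)ℏ² = 20ℏ², so |L| = 2√5 ℏ.
L_z = m_l ℏ = 4ℏ.
cos θ = L_z/|L| = 4/√20, so θ ≈ 26.6°.

θ ≈ 26.6°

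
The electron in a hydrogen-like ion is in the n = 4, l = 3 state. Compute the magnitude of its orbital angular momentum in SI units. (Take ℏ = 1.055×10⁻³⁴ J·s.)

|L| = 3.655×10⁻³⁴ J·s

|L| = ℏ√(l(l+1)) = ℏ√(3·4) = 2√3 ℏ
Numerically, |L| = 3.464 × (1.055×10⁻³⁴ J·s) = 3.655×10⁻³⁴ J·s.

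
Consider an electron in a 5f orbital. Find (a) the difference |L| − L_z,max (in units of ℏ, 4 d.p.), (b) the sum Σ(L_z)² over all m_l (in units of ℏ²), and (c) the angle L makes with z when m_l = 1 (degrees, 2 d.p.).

The 5f subshell has l = 3.
|L| − L_z,max = (2√3 − 3)ℏ ≈ 0.4641ℏ.
Σ m_l² = 28, so Σ(L_z)² = 28 ℏ².
For m_l = 1: cos θ = 1/√12, θ ≈ 73.22°.

|L|−L_z,max ≈ 0.4641ℏ; Σ(L_z)² = 28 ℏ²; θ(m_l=1) ≈ 73.22°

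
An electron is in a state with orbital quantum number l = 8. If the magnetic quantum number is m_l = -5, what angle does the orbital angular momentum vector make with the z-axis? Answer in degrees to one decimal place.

|L|² = l(l+1)ℏ² = 72ℏ², so |L| = 6√2 ℏ.
L_z = m_l ℏ = −5ℏ.
cos θ = L_z/|L| = -5/√72, so θ ≈ 126.1°.

θ ≈ 126.1°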